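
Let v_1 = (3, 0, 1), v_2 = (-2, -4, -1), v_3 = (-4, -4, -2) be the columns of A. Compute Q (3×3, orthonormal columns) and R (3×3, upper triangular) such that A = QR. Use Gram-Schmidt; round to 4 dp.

q_1 = v_1/‖v_1‖ = (3, 0, 1)/3.1623 = (0.9487, 0.0000, 0.3162).
r_{12} = q_1·v_2 = -2.2136.
u_2 = v_2 + 2.2136·q_1 = (0.1000, -4.0000, -0.3000).
‖u_2‖ = 4.0125, so q_2 = (0.0249, -0.9969, -0.0748).
r_{13} = q_1·v_3 = -4.4272; r_{23} = q_2·v_3 = 4.0374.
u_3 = v_3 + 4.4272·q_1 − 4.0374·q_2 = (0.0994, 0.0248, -0.2981).
‖u_3‖ = 0.3152, so q_3 = (0.3152, 0.0788, -0.9457).

Q = [[0.9487, 0.0249, 0.3152], [0.0000, -0.9969, 0.0788], [0.3162, -0.0748, -0.9457]], R = [[3.1623, -2.2136, -4.4272], [0.0000, 4.0125, 4.0374], [0.0000, 0.0000, 0.3152]]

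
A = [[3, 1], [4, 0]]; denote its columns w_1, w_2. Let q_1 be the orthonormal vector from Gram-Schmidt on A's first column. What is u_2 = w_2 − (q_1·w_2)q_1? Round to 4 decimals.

w_1 = (3, 4); ‖w_1‖ = 5.0000, so q_1 = (0.6000, 0.8000).
q_1·w_2 = 0.6000·1 + 0.8000·0 = 0.6000.
u_2 = w_2 − 0.6000·q_1 = (0.6400, -0.4800).

u_2 = (0.6400, -0.4800)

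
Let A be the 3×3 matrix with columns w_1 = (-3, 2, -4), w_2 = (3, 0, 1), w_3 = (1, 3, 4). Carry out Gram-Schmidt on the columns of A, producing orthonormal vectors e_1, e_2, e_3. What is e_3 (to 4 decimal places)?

w_1 = (-3, 2, -4); ‖w_1‖ = 5.3852, so e_1 = (-0.5571, 0.3714, -0.7428).
e_1·w_2 = (-0.5571)·3 + 0.3714·0 + (-0.7428)·1 = -2.4140.
u_2 = w_2 + 2.4140·e_1 = (1.6552, 0.8966, -0.7931).
‖u_2‖ = 2.0426, so e_2 = (0.8103, 0.4389, -0.3883).
e_1·w_3 = (-0.5571)·1 + 0.3714·3 + (-0.7428)·4 = -2.4140; e_2·w_3 = 0.8103·1 + 0.4389·3 + (-0.3883)·4 = 0.5740.
u_3 = w_3 + 2.4140·e_1 − 0.5740·e_2 = (-0.8099, 3.6446, 2.4298).
‖u_3‖ = 4.4545, so e_3 = (-0.1818, 0.8182, 0.5455).

e_3 = (-0.1818, 0.8182, 0.5455)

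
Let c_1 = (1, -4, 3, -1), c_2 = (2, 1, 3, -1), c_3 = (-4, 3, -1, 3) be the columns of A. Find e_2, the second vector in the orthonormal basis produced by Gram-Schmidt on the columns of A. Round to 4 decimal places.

e_1 = c_1/‖c_1‖ = (1, -4, 3, -1)/5.1962 = (0.1925, -0.7698, 0.5774, -0.1925).
r_{12} = e_1·c_2 = 1.5396.
u_2 = c_2 − 1.5396·e_1 = (1.7037, 2.1852, 2.1111, -0.7037).
‖u_2‖ = 3.5538, so e_2 = (0.4794, 0.6149, 0.5940, -0.1980).

e_2 = (0.4794, 0.6149, 0.5940, -0.1980)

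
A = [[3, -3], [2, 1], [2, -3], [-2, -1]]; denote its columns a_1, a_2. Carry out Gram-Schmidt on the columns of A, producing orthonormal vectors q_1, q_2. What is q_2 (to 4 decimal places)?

q_2 = (-0.3786, 0.5427, -0.5174, -0.5427)

a_1 = (3, 2, 2, -2); ‖a_1‖ = 4.5826, so q_1 = (0.6547, 0.4364, 0.4364, -0.4364).
q_1·a_2 = 0.6547·(-3) + 0.4364·1 + 0.4364·(-3) + (-0.4364)·(-1) = -2.4004.
u_2 = a_2 + 2.4004·q_1 = (-1.4286, 2.0476, -1.9524, -2.0476).
‖u_2‖ = 3.7733, so q_2 = (-0.3786, 0.5427, -0.5174, -0.5427).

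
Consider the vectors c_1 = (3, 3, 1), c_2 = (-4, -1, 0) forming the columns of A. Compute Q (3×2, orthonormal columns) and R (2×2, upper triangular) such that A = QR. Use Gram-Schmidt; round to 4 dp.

e_1 = c_1/‖c_1‖ = (3, 3, 1)/4.3589 = (0.6882, 0.6882, 0.2294).
r_{12} = e_1·c_2 = -3.4412.
u_2 = c_2 + 3.4412·e_1 = (-1.6316, 1.3684, 0.7895).
‖u_2‖ = 2.2711, so e_2 = (-0.7184, 0.6025, 0.3476).

Q = [[0.6882, -0.7184], [0.6882, 0.6025], [0.2294, 0.3476]], R = [[4.3589, -3.4412], [0.0000, 2.2711]]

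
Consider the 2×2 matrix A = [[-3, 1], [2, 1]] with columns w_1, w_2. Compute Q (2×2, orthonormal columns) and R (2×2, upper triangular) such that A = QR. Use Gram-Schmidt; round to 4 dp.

Q = [[-0.8321, 0.5547], [0.5547, 0.8321]], R = [[3.6056, -0.2774], [0.0000, 1.3868]]

w_1 = (-3, 2); ‖w_1‖ = 3.6056, so q_1 = (-0.8321, 0.5547).
q_1·w_2 = (-0.8321)·1 + 0.5547·1 = -0.2774.
u_2 = w_2 + 0.2774·q_1 = (0.7692, 1.1538).
‖u_2‖ = 1.3868, so q_2 = (0.5547, 0.8321).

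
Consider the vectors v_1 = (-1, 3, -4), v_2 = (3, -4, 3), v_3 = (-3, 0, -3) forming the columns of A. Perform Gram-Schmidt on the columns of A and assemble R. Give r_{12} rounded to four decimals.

r_{12} = -5.2951

q_1 = v_1/‖v_1‖ = (-1, 3, -4)/5.0990 = (-0.1961, 0.5883, -0.7845).
r_{12} = q_1·v_2 = -5.2951.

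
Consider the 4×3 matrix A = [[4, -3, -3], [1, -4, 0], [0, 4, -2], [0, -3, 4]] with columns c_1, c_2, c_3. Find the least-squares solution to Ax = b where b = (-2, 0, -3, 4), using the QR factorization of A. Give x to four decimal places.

x = (0.0983, -0.1170, 0.9618)

q_1 = c_1/‖c_1‖ = (4, 1, 0, 0)/4.1231 = (0.9701, 0.2425, 0.0000, 0.0000).
r_{12} = q_1·c_2 = -3.8806.
u_2 = c_2 + 3.8806·q_1 = (0.7647, -3.0588, 4.0000, -3.0000).
‖u_2‖ = 5.9111, so q_2 = (0.1294, -0.5175, 0.6767, -0.5075).
r_{13} = q_1·c_3 = -2.9104; r_{23} = q_2·c_3 = -3.7716.
u_3 = c_3 + 2.9104·q_1 + 3.7716·q_2 = (0.3114, -1.2458, 0.5522, 2.0859).
‖u_3‖ = 2.5109, so q_3 = (0.1240, -0.4961, 0.2199, 0.8307).
Qᵀb = (-1.9403, -4.3189, 2.4150).
Back-substitute: x_3 = 2.4150/2.5109 = 0.9618.
x_2 = (-4.3189 + 3.7716·0.9618)/5.9111 = -0.1170.
x_1 = (-1.9403 + 3.8806·(-0.1170) + 2.9104·0.9618)/4.1231 = 0.0983.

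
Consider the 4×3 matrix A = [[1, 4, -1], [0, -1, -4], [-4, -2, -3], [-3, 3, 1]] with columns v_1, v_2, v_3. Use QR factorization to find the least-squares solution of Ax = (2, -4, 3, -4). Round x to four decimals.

e_1 = v_1/‖v_1‖ = (1, 0, -4, -3)/5.0990 = (0.1961, 0.0000, -0.7845, -0.5883).
r_{12} = e_1·v_2 = 0.5883.
u_2 = v_2 − 0.5883·e_1 = (3.8846, -1.0000, -1.5385, 3.3462).
‖u_2‖ = 5.4455, so e_2 = (0.7134, -0.1836, -0.2825, 0.6145).
r_{13} = e_1·v_3 = 1.5689; r_{23} = e_2·v_3 = 1.4832.
u_3 = v_3 − 1.5689·e_1 − 1.4832·e_2 = (-2.3658, -3.7276, -1.3502, 1.0117).
‖u_3‖ = 4.7264, so e_3 = (-0.5005, -0.7887, -0.2857, 0.2140).
Qᵀb = (0.3922, -1.1442, 0.4404).
Back-substitute: x_3 = 0.4404/4.7264 = 0.0932.
x_2 = (-1.1442 − 1.4832·0.0932)/5.4455 = -0.2355.
x_1 = (0.3922 − 0.5883·(-0.2355) − 1.5689·0.0932)/5.0990 = 0.0754.

x = (0.0754, -0.2355, 0.0932)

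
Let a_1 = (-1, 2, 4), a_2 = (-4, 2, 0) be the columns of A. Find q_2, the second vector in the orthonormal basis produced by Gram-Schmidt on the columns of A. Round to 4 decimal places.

q_2 = (-0.8790, 0.3007, -0.3701)

a_1 = (-1, 2, 4); ‖a_1‖ = 4.5826, so q_1 = (-0.2182, 0.4364, 0.8729).
q_1·a_2 = (-0.2182)·(-4) + 0.4364·2 + 0.8729·0 = 1.7457.
u_2 = a_2 − 1.7457·q_1 = (-3.6190, 1.2381, -1.5238).
‖u_2‖ = 4.1173, so q_2 = (-0.8790, 0.3007, -0.3701).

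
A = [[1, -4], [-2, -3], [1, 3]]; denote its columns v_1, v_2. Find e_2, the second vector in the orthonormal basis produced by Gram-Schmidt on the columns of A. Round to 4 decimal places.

e_2 = (-0.8849, -0.2441, 0.3967)

v_1 = (1, -2, 1); ‖v_1‖ = 2.4495, so e_1 = (0.4082, -0.8165, 0.4082).
e_1·v_2 = 0.4082·(-4) + (-0.8165)·(-3) + 0.4082·3 = 2.0412.
u_2 = v_2 − 2.0412·e_1 = (-4.8333, -1.3333, 2.1667).
‖u_2‖ = 5.4620, so e_2 = (-0.8849, -0.2441, 0.3967).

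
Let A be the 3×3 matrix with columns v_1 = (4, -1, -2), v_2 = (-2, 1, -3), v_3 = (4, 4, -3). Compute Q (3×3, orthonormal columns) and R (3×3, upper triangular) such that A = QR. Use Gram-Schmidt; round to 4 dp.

Q = [[0.8729, -0.3878, 0.2962], [-0.2182, 0.2327, 0.9478], [-0.4364, -0.8919, 0.1185]], R = [[4.5826, -0.6547, 3.9279], [0.0000, 3.6839, 2.0553], [0.0000, 0.0000, 4.6203]]

q_1 = v_1/‖v_1‖ = (4, -1, -2)/4.5826 = (0.8729, -0.2182, -0.4364).
r_{12} = q_1·v_2 = -0.6547.
u_2 = v_2 + 0.6547·q_1 = (-1.4286, 0.8571, -3.2857).
‖u_2‖ = 3.6839, so q_2 = (-0.3878, 0.2327, -0.8919).
r_{13} = q_1·v_3 = 3.9279; r_{23} = q_2·v_3 = 2.0553.
u_3 = v_3 − 3.9279·q_1 − 2.0553·q_2 = (1.3684, 4.3789, 0.5474).
‖u_3‖ = 4.6203, so q_3 = (0.2962, 0.9478, 0.1185).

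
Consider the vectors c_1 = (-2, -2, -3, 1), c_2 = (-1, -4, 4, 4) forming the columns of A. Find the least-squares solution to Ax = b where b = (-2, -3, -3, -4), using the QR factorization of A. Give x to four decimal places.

c_1 = (-2, -2, -3, 1); ‖c_1‖ = 4.2426, so q_1 = (-0.4714, -0.4714, -0.7071, 0.2357).
q_1·c_2 = (-0.4714)·(-1) + (-0.4714)·(-4) + (-0.7071)·4 + 0.2357·4 = 0.4714.
u_2 = c_2 − 0.4714·q_1 = (-0.7778, -3.7778, 4.3333, 3.8889).
‖u_2‖ = 6.9841, so q_2 = (-0.1114, -0.5409, 0.6205, 0.5568).
Qᵀb = (3.5355, -2.2432).
Back-substitute: x_2 = -2.2432/6.9841 = -0.3212.
x_1 = (3.5355 − 0.4714·(-0.3212))/4.2426 = 0.8690.

x = (0.8690, -0.3212)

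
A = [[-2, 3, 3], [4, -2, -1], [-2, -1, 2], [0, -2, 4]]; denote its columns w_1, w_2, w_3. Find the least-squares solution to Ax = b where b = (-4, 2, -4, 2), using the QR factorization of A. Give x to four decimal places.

w_1 = (-2, 4, -2, 0); ‖w_1‖ = 4.8990, so q_1 = (-0.4082, 0.8165, -0.4082, 0.0000).
q_1·w_2 = (-0.4082)·3 + 0.8165·(-2) + (-0.4082)·(-1) + 0.0000·(-2) = -2.4495.
u_2 = w_2 + 2.4495·q_1 = (2.0000, 0.0000, -2.0000, -2.0000).
‖u_2‖ = 3.4641, so q_2 = (0.5774, 0.0000, -0.5774, -0.5774).
q_1·w_3 = (-0.4082)·3 + 0.8165·(-1) + (-0.4082)·2 + 0.0000·4 = -2.8577; q_2·w_3 = 0.5774·3 + 0.0000·(-1) + (-0.5774)·2 + (-0.5774)·4 = -1.7321.
u_3 = w_3 + 2.8577·q_1 + 1.7321·q_2 = (2.8333, 1.3333, -0.1667, 3.0000).
‖u_3‖ = 4.3397, so q_3 = (0.6529, 0.3072, -0.0384, 0.6913).
Qᵀb = (4.8990, -1.1547, -0.4609).
Back-substitute: x_3 = -0.4609/4.3397 = -0.1062.
x_2 = (-1.1547 + 1.7321·(-0.1062))/3.4641 = -0.3864.
x_1 = (4.8990 + 2.4495·(-0.3864) + 2.8577·(-0.1062))/4.8990 = 0.7448.

x = (0.7448, -0.3864, -0.1062)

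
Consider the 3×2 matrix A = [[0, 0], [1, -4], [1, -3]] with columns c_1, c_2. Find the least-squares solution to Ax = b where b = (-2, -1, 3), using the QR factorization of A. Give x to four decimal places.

x = (15.0000, 4.0000)

c_1 = (0, 1, 1); ‖c_1‖ = 1.4142, so q_1 = (0.0000, 0.7071, 0.7071).
q_1·c_2 = 0.0000·0 + 0.7071·(-4) + 0.7071·(-3) = -4.9497.
u_2 = c_2 + 4.9497·q_1 = (0.0000, -0.5000, 0.5000).
‖u_2‖ = 0.7071, so q_2 = (0.0000, -0.7071, 0.7071).
Qᵀb = (1.4142, 2.8284).
Back-substitute: x_2 = 2.8284/0.7071 = 4.0000.
x_1 = (1.4142 + 4.9497·4.0000)/1.4142 = 15.0000.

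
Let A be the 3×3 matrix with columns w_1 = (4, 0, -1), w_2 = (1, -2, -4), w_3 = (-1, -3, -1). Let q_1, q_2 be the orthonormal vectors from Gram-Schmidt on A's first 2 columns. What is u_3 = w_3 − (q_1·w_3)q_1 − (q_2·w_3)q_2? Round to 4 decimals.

u_3 = (0.2389, -1.7918, 0.9556)

w_1 = (4, 0, -1); ‖w_1‖ = 4.1231, so q_1 = (0.9701, 0.0000, -0.2425).
q_1·w_2 = 0.9701·1 + 0.0000·(-2) + (-0.2425)·(-4) = 1.9403.
u_2 = w_2 − 1.9403·q_1 = (-0.8824, -2.0000, -3.5294).
‖u_2‖ = 4.1515, so q_2 = (-0.2125, -0.4817, -0.8501).
q_1·w_3 = 0.9701·(-1) + 0.0000·(-3) + (-0.2425)·(-1) = -0.7276; q_2·w_3 = (-0.2125)·(-1) + (-0.4817)·(-3) + (-0.8501)·(-1) = 2.5079.
u_3 = w_3 + 0.7276·q_1 − 2.5079·q_2 = (0.2389, -1.7918, 0.9556).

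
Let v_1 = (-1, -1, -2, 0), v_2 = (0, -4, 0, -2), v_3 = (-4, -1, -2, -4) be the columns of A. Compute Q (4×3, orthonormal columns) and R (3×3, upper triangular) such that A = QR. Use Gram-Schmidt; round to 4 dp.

Q = [[-0.4082, 0.1601, -0.5900], [-0.4082, -0.8006, 0.3573], [-0.8165, 0.3203, 0.1163], [0.0000, -0.4804, -0.7146]], R = [[2.4495, 1.6330, 3.6742], [0.0000, 4.1633, 1.4412], [0.0000, 0.0000, 4.6285]]

v_1 = (-1, -1, -2, 0); ‖v_1‖ = 2.4495, so q_1 = (-0.4082, -0.4082, -0.8165, 0.0000).
q_1·v_2 = (-0.4082)·0 + (-0.4082)·(-4) + (-0.8165)·0 + 0.0000·(-2) = 1.6330.
u_2 = v_2 − 1.6330·q_1 = (0.6667, -3.3333, 1.3333, -2.0000).
‖u_2‖ = 4.1633, so q_2 = (0.1601, -0.8006, 0.3203, -0.4804).
q_1·v_3 = (-0.4082)·(-4) + (-0.4082)·(-1) + (-0.8165)·(-2) + 0.0000·(-4) = 3.6742; q_2·v_3 = 0.1601·(-4) + (-0.8006)·(-1) + 0.3203·(-2) + (-0.4804)·(-4) = 1.4412.
u_3 = v_3 − 3.6742·q_1 − 1.4412·q_2 = (-2.7308, 1.6538, 0.5385, -3.3077).
‖u_3‖ = 4.6285, so q_3 = (-0.5900, 0.3573, 0.1163, -0.7146).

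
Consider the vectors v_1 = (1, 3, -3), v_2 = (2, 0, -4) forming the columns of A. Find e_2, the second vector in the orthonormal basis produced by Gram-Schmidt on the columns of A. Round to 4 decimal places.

e_2 = (0.4059, -0.7103, -0.5750)

v_1 = (1, 3, -3); ‖v_1‖ = 4.3589, so e_1 = (0.2294, 0.6882, -0.6882).
e_1·v_2 = 0.2294·2 + 0.6882·0 + (-0.6882)·(-4) = 3.2118.
u_2 = v_2 − 3.2118·e_1 = (1.2632, -2.2105, -1.7895).
‖u_2‖ = 3.1119, so e_2 = (0.4059, -0.7103, -0.5750).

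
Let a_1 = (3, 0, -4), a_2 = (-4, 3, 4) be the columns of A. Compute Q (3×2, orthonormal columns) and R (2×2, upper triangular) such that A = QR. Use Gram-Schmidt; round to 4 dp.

Q = [[0.6000, -0.2061], [0.0000, 0.9662], [-0.8000, -0.1546]], R = [[5.0000, -5.6000], [0.0000, 3.1048]]

a_1 = (3, 0, -4); ‖a_1‖ = 5.0000, so q_1 = (0.6000, 0.0000, -0.8000).
q_1·a_2 = 0.6000·(-4) + 0.0000·3 + (-0.8000)·4 = -5.6000.
u_2 = a_2 + 5.6000·q_1 = (-0.6400, 3.0000, -0.4800).
‖u_2‖ = 3.1048, so q_2 = (-0.2061, 0.9662, -0.1546).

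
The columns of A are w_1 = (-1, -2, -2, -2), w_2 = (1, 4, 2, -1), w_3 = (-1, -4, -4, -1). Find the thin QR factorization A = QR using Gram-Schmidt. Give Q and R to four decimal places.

Q = [[-0.2774, 0.0432, 0.4919], [-0.5547, 0.6478, 0.3208], [-0.5547, 0.0864, -0.7806], [-0.5547, -0.7557, 0.2139]], R = [[3.6056, -3.0509, 5.2697], [0.0000, 3.5626, -2.2239], [0.0000, 0.0000, 1.1335]]

e_1 = w_1/‖w_1‖ = (-1, -2, -2, -2)/3.6056 = (-0.2774, -0.5547, -0.5547, -0.5547).
r_{12} = e_1·w_2 = -3.0509.
u_2 = w_2 + 3.0509·e_1 = (0.1538, 2.3077, 0.3077, -2.6923).
‖u_2‖ = 3.5626, so e_2 = (0.0432, 0.6478, 0.0864, -0.7557).
r_{13} = e_1·w_3 = 5.2697; r_{23} = e_2·w_3 = -2.2239.
u_3 = w_3 − 5.2697·e_1 + 2.2239·e_2 = (0.5576, 0.3636, -0.8848, 0.2424).
‖u_3‖ = 1.1335, so e_3 = (0.4919, 0.3208, -0.7806, 0.2139).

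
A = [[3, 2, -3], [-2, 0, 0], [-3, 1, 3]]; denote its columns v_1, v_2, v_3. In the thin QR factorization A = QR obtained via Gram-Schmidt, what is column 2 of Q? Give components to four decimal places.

v_1 = (3, -2, -3); ‖v_1‖ = 4.6904, so e_1 = (0.6396, -0.4264, -0.6396).
e_1·v_2 = 0.6396·2 + (-0.4264)·0 + (-0.6396)·1 = 0.6396.
u_2 = v_2 − 0.6396·e_1 = (1.5909, 0.2727, 1.4091).
‖u_2‖ = 2.1426, so e_2 = (0.7425, 0.1273, 0.6576).

e_2 = (0.7425, 0.1273, 0.6576)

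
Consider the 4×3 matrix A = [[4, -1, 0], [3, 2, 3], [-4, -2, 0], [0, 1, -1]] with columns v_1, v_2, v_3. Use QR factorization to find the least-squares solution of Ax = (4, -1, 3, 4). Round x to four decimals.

x = (0.3672, -0.8693, -0.5958)

v_1 = (4, 3, -4, 0); ‖v_1‖ = 6.4031, so e_1 = (0.6247, 0.4685, -0.6247, 0.0000).
e_1·v_2 = 0.6247·(-1) + 0.4685·2 + (-0.6247)·(-2) + 0.0000·1 = 1.5617.
u_2 = v_2 − 1.5617·e_1 = (-1.9756, 1.2683, -1.0244, 1.0000).
‖u_2‖ = 2.7497, so e_2 = (-0.7185, 0.4612, -0.3725, 0.3637).
e_1·v_3 = 0.6247·0 + 0.4685·3 + (-0.6247)·0 + 0.0000·(-1) = 1.4056; e_2·v_3 = (-0.7185)·0 + 0.4612·3 + (-0.3725)·0 + 0.3637·(-1) = 1.0201.
u_3 = v_3 − 1.4056·e_1 − 1.0201·e_2 = (-0.1452, 1.8710, 1.2581, -1.3710).
‖u_3‖ = 2.6427, so e_3 = (-0.0549, 0.7080, 0.4761, -0.5188).
Qᵀb = (0.1562, -2.9981, -1.5746).
Back-substitute: x_3 = -1.5746/2.6427 = -0.5958.
x_2 = (-2.9981 − 1.0201·(-0.5958))/2.7497 = -0.8693.
x_1 = (0.1562 − 1.5617·(-0.8693) − 1.4056·(-0.5958))/6.4031 = 0.3672.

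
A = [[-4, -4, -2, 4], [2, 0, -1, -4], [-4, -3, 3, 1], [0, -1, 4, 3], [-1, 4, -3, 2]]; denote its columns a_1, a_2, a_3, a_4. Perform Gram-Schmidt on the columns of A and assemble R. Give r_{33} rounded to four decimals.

r_{33} = 5.4939

e_1 = a_1/‖a_1‖ = (-4, 2, -4, 0, -1)/6.0828 = (-0.6576, 0.3288, -0.6576, 0.0000, -0.1644).
r_{12} = e_1·a_2 = 3.9456.
u_2 = a_2 − 3.9456·e_1 = (-1.4054, -1.2973, -0.4054, -1.0000, 4.6486).
‖u_2‖ = 5.1412, so e_2 = (-0.2734, -0.2523, -0.0789, -0.1945, 0.9042).
r_{13} = e_1·a_3 = -0.4932; r_{23} = e_2·a_3 = -2.9281.
u_3 = a_3 + 0.4932·e_1 + 2.9281·e_2 = (-3.1247, -1.5767, 2.4448, 3.4305, -0.4335).
r_{33} = ‖u_3‖ = 5.4939.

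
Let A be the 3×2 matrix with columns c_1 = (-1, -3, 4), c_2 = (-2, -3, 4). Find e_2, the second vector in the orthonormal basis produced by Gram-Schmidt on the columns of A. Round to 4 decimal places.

e_2 = (-0.9806, 0.1177, -0.1569)

e_1 = c_1/‖c_1‖ = (-1, -3, 4)/5.0990 = (-0.1961, -0.5883, 0.7845).
r_{12} = e_1·c_2 = 5.2951.
u_2 = c_2 − 5.2951·e_1 = (-0.9615, 0.1154, -0.1538).
‖u_2‖ = 0.9806, so e_2 = (-0.9806, 0.1177, -0.1569).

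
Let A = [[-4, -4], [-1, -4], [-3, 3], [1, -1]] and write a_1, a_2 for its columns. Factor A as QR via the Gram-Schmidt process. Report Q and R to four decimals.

Q = [[-0.7698, -0.4070], [-0.1925, -0.5865], [-0.5774, 0.6643], [0.1925, -0.2214]], R = [[5.1962, 1.9245], [0.0000, 6.1884]]

a_1 = (-4, -1, -3, 1); ‖a_1‖ = 5.1962, so e_1 = (-0.7698, -0.1925, -0.5774, 0.1925).
e_1·a_2 = (-0.7698)·(-4) + (-0.1925)·(-4) + (-0.5774)·3 + 0.1925·(-1) = 1.9245.
u_2 = a_2 − 1.9245·e_1 = (-2.5185, -3.6296, 4.1111, -1.3704).
‖u_2‖ = 6.1884, so e_2 = (-0.4070, -0.5865, 0.6643, -0.2214).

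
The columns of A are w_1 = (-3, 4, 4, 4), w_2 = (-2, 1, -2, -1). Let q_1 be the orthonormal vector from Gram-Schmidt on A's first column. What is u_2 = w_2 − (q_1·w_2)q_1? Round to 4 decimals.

u_2 = (-2.1053, 1.1404, -1.8596, -0.8596)

w_1 = (-3, 4, 4, 4); ‖w_1‖ = 7.5498, so q_1 = (-0.3974, 0.5298, 0.5298, 0.5298).
q_1·w_2 = (-0.3974)·(-2) + 0.5298·1 + 0.5298·(-2) + 0.5298·(-1) = -0.2649.
u_2 = w_2 + 0.2649·q_1 = (-2.1053, 1.1404, -1.8596, -0.8596).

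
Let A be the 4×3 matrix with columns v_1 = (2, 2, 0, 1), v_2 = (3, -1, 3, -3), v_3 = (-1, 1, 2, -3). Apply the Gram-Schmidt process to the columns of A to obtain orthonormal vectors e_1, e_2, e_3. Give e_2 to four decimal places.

e_2 = (0.5260, -0.2314, 0.5681, -0.5891)

v_1 = (2, 2, 0, 1); ‖v_1‖ = 3.0000, so e_1 = (0.6667, 0.6667, 0.0000, 0.3333).
e_1·v_2 = 0.6667·3 + 0.6667·(-1) + 0.0000·3 + 0.3333·(-3) = 0.3333.
u_2 = v_2 − 0.3333·e_1 = (2.7778, -1.2222, 3.0000, -3.1111).
‖u_2‖ = 5.2810, so e_2 = (0.5260, -0.2314, 0.5681, -0.5891).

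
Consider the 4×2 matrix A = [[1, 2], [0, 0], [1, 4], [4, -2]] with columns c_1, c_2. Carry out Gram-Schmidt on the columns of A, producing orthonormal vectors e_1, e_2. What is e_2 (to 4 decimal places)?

e_2 = (0.4329, 0.0000, 0.8431, -0.3190)

c_1 = (1, 0, 1, 4); ‖c_1‖ = 4.2426, so e_1 = (0.2357, 0.0000, 0.2357, 0.9428).
e_1·c_2 = 0.2357·2 + 0.0000·0 + 0.2357·4 + 0.9428·(-2) = -0.4714.
u_2 = c_2 + 0.4714·e_1 = (2.1111, 0.0000, 4.1111, -1.5556).
‖u_2‖ = 4.8762, so e_2 = (0.4329, 0.0000, 0.8431, -0.3190).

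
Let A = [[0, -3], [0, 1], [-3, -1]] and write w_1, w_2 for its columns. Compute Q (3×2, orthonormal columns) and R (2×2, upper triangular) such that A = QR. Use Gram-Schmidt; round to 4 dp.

Q = [[0.0000, -0.9487], [0.0000, 0.3162], [-1.0000, 0.0000]], R = [[3.0000, 1.0000], [0.0000, 3.1623]]

w_1 = (0, 0, -3); ‖w_1‖ = 3.0000, so q_1 = (0.0000, 0.0000, -1.0000).
q_1·w_2 = 0.0000·(-3) + 0.0000·1 + (-1.0000)·(-1) = 1.0000.
u_2 = w_2 − 1.0000·q_1 = (-3.0000, 1.0000, 0.0000).
‖u_2‖ = 3.1623, so q_2 = (-0.9487, 0.3162, 0.0000).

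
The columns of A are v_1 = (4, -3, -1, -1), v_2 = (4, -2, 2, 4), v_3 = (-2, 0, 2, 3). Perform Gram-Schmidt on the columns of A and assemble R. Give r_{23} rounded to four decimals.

v_1 = (4, -3, -1, -1); ‖v_1‖ = 5.1962, so q_1 = (0.7698, -0.5774, -0.1925, -0.1925).
q_1·v_2 = 0.7698·4 + (-0.5774)·(-2) + (-0.1925)·2 + (-0.1925)·4 = 3.0792.
u_2 = v_2 − 3.0792·q_1 = (1.6296, -0.2222, 2.5926, 4.5926).
‖u_2‖ = 5.5244, so q_2 = (0.2950, -0.0402, 0.4693, 0.8313).
r_{23} = q_2·v_3 = 2.8426.

r_{23} = 2.8426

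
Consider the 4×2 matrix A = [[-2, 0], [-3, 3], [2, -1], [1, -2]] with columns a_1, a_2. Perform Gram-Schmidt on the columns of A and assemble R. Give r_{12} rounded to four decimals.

r_{12} = -3.0641

q_1 = a_1/‖a_1‖ = (-2, -3, 2, 1)/4.2426 = (-0.4714, -0.7071, 0.4714, 0.2357).
r_{12} = q_1·a_2 = -3.0641.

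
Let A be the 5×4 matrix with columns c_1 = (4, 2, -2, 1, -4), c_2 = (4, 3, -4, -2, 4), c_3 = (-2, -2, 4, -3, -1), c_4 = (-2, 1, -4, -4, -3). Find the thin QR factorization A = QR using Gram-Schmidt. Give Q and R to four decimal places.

Q = [[0.6247, 0.3732, 0.2363, -0.5681], [0.3123, 0.3185, -0.0322, 0.0629], [-0.3123, -0.4504, 0.4293, -0.6372], [0.1562, -0.3024, -0.8464, -0.4064], [-0.6247, 0.6820, -0.2061, -0.3196]], R = [[6.4031, 1.8741, -2.9673, 1.5617], [0.0000, 7.5821, -2.9595, 0.5372], [0.0000, 0.0000, 4.0542, 1.7819], [0.0000, 0.0000, 0.0000, 6.3322]]

q_1 = c_1/‖c_1‖ = (4, 2, -2, 1, -4)/6.4031 = (0.6247, 0.3123, -0.3123, 0.1562, -0.6247).
r_{12} = q_1·c_2 = 1.8741.
u_2 = c_2 − 1.8741·q_1 = (2.8293, 2.4146, -3.4146, -2.2927, 5.1707).
‖u_2‖ = 7.5821, so q_2 = (0.3732, 0.3185, -0.4504, -0.3024, 0.6820).
r_{13} = q_1·c_3 = -2.9673; r_{23} = q_2·c_3 = -2.9595.
u_3 = c_3 + 2.9673·q_1 + 2.9595·q_2 = (0.9580, -0.1307, 1.7403, -3.4315, -0.8354).
‖u_3‖ = 4.0542, so q_3 = (0.2363, -0.0322, 0.4293, -0.8464, -0.2061).
r_{14} = q_1·c_4 = 1.5617; r_{24} = q_2·c_4 = 0.5372; r_{34} = q_3·c_4 = 1.7819.
u_4 = c_4 − 1.5617·q_1 − 0.5372·q_2 − 1.7819·q_3 = (-3.5971, 0.3985, -4.0352, -2.5733, -2.0236).
‖u_4‖ = 6.3322, so q_4 = (-0.5681, 0.0629, -0.6372, -0.4064, -0.3196).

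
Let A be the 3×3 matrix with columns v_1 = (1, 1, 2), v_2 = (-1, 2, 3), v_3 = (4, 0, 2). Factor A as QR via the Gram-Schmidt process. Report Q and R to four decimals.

Q = [[0.4082, -0.8971, -0.1690], [0.4082, 0.3450, -0.8452], [0.8165, 0.2760, 0.5071]], R = [[2.4495, 2.8577, 3.2660], [0.0000, 2.4152, -3.0363], [0.0000, 0.0000, 0.3381]]

e_1 = v_1/‖v_1‖ = (1, 1, 2)/2.4495 = (0.4082, 0.4082, 0.8165).
r_{12} = e_1·v_2 = 2.8577.
u_2 = v_2 − 2.8577·e_1 = (-2.1667, 0.8333, 0.6667).
‖u_2‖ = 2.4152, so e_2 = (-0.8971, 0.3450, 0.2760).
r_{13} = e_1·v_3 = 3.2660; r_{23} = e_2·v_3 = -3.0363.
u_3 = v_3 − 3.2660·e_1 + 3.0363·e_2 = (-0.0571, -0.2857, 0.1714).
‖u_3‖ = 0.3381, so e_3 = (-0.1690, -0.8452, 0.5071).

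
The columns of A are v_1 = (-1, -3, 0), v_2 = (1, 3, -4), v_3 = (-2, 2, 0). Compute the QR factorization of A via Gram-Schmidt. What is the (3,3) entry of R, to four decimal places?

r_{33} = 2.5298

v_1 = (-1, -3, 0); ‖v_1‖ = 3.1623, so e_1 = (-0.3162, -0.9487, 0.0000).
e_1·v_2 = (-0.3162)·1 + (-0.9487)·3 + 0.0000·(-4) = -3.1623.
u_2 = v_2 + 3.1623·e_1 = (0.0000, 0.0000, -4.0000).
‖u_2‖ = 4.0000, so e_2 = (0.0000, 0.0000, -1.0000).
e_1·v_3 = (-0.3162)·(-2) + (-0.9487)·2 + 0.0000·0 = -1.2649; e_2·v_3 = 0.0000·(-2) + 0.0000·2 + (-1.0000)·0 = 0.0000.
u_3 = v_3 + 1.2649·e_1 − 0.0000·e_2 = (-2.4000, 0.8000, 0.0000).
r_{33} = ‖u_3‖ = 2.5298.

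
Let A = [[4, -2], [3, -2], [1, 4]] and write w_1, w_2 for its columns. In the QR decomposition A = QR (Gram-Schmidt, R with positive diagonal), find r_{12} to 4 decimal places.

e_1 = w_1/‖w_1‖ = (4, 3, 1)/5.0990 = (0.7845, 0.5883, 0.1961).
r_{12} = e_1·w_2 = -1.9612.

r_{12} = -1.9612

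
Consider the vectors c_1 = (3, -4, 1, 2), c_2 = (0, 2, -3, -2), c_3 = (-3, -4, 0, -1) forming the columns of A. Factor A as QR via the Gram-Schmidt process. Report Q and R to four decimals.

Q = [[0.5477, 0.4867, -0.6032], [-0.7303, 0.0000, -0.6822], [0.1826, -0.8111, -0.2226], [0.3651, -0.3244, -0.3483]], R = [[5.4772, -2.7386, 0.9129], [0.0000, 3.0822, -1.1355], [0.0000, 0.0000, 4.8864]]

c_1 = (3, -4, 1, 2); ‖c_1‖ = 5.4772, so e_1 = (0.5477, -0.7303, 0.1826, 0.3651).
e_1·c_2 = 0.5477·0 + (-0.7303)·2 + 0.1826·(-3) + 0.3651·(-2) = -2.7386.
u_2 = c_2 + 2.7386·e_1 = (1.5000, 0.0000, -2.5000, -1.0000).
‖u_2‖ = 3.0822, so e_2 = (0.4867, 0.0000, -0.8111, -0.3244).
e_1·c_3 = 0.5477·(-3) + (-0.7303)·(-4) + 0.1826·0 + 0.3651·(-1) = 0.9129; e_2·c_3 = 0.4867·(-3) + 0.0000·(-4) + (-0.8111)·0 + (-0.3244)·(-1) = -1.1355.
u_3 = c_3 − 0.9129·e_1 + 1.1355·e_2 = (-2.9474, -3.3333, -1.0877, -1.7018).
‖u_3‖ = 4.8864, so e_3 = (-0.6032, -0.6822, -0.2226, -0.3483).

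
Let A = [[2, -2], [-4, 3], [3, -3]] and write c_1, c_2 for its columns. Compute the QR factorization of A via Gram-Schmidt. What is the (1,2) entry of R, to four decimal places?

c_1 = (2, -4, 3); ‖c_1‖ = 5.3852, so q_1 = (0.3714, -0.7428, 0.5571).
r_{12} = q_1·c_2 = -4.6424.

r_{12} = -4.6424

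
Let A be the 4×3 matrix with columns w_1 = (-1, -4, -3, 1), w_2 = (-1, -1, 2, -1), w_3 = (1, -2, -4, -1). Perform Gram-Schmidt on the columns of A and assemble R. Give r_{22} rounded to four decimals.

w_1 = (-1, -4, -3, 1); ‖w_1‖ = 5.1962, so q_1 = (-0.1925, -0.7698, -0.5774, 0.1925).
q_1·w_2 = (-0.1925)·(-1) + (-0.7698)·(-1) + (-0.5774)·2 + 0.1925·(-1) = -0.3849.
u_2 = w_2 + 0.3849·q_1 = (-1.0741, -1.2963, 1.7778, -0.9259).
r_{22} = ‖u_2‖ = 2.6176.

r_{22} = 2.6176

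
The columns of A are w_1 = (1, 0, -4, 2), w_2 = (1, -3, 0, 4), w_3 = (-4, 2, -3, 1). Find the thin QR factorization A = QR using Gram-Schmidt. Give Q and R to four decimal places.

Q = [[0.2182, 0.1214, -0.9309], [0.0000, -0.6375, 0.1341], [-0.8729, 0.3643, -0.0661], [0.4364, 0.6679, 0.3333]], R = [[4.5826, 1.9640, 2.1822], [0.0000, 4.7056, -2.1858], [0.0000, 0.0000, 4.5233]]

w_1 = (1, 0, -4, 2); ‖w_1‖ = 4.5826, so e_1 = (0.2182, 0.0000, -0.8729, 0.4364).
e_1·w_2 = 0.2182·1 + 0.0000·(-3) + (-0.8729)·0 + 0.4364·4 = 1.9640.
u_2 = w_2 − 1.9640·e_1 = (0.5714, -3.0000, 1.7143, 3.1429).
‖u_2‖ = 4.7056, so e_2 = (0.1214, -0.6375, 0.3643, 0.6679).
e_1·w_3 = 0.2182·(-4) + 0.0000·2 + (-0.8729)·(-3) + 0.4364·1 = 2.1822; e_2·w_3 = 0.1214·(-4) + (-0.6375)·2 + 0.3643·(-3) + 0.6679·1 = -2.1858.
u_3 = w_3 − 2.1822·e_1 + 2.1858·e_2 = (-4.2108, 0.6065, -0.2989, 1.5075).
‖u_3‖ = 4.5233, so e_3 = (-0.9309, 0.1341, -0.0661, 0.3333).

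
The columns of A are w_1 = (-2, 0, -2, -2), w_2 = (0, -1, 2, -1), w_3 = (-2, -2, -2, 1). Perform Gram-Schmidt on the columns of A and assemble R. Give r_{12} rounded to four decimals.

q_1 = w_1/‖w_1‖ = (-2, 0, -2, -2)/3.4641 = (-0.5774, 0.0000, -0.5774, -0.5774).
r_{12} = q_1·w_2 = -0.5774.

r_{12} = -0.5774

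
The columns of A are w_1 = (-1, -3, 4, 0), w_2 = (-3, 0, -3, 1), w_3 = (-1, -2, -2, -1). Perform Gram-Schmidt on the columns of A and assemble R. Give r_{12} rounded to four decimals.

r_{12} = -1.7650

w_1 = (-1, -3, 4, 0); ‖w_1‖ = 5.0990, so e_1 = (-0.1961, -0.5883, 0.7845, 0.0000).
r_{12} = e_1·w_2 = -1.7650.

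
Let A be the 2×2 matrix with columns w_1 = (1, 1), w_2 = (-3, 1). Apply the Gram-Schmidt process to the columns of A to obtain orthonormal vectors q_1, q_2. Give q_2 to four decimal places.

q_1 = w_1/‖w_1‖ = (1, 1)/1.4142 = (0.7071, 0.7071).
r_{12} = q_1·w_2 = -1.4142.
u_2 = w_2 + 1.4142·q_1 = (-2.0000, 2.0000).
‖u_2‖ = 2.8284, so q_2 = (-0.7071, 0.7071).

q_2 = (-0.7071, 0.7071)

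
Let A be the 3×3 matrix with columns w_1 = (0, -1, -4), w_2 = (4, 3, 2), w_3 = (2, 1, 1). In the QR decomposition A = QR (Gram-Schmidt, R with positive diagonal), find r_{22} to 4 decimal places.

w_1 = (0, -1, -4); ‖w_1‖ = 4.1231, so e_1 = (0.0000, -0.2425, -0.9701).
e_1·w_2 = 0.0000·4 + (-0.2425)·3 + (-0.9701)·2 = -2.6679.
u_2 = w_2 + 2.6679·e_1 = (4.0000, 2.3529, -0.5882).
r_{22} = ‖u_2‖ = 4.6779.

r_{22} = 4.6779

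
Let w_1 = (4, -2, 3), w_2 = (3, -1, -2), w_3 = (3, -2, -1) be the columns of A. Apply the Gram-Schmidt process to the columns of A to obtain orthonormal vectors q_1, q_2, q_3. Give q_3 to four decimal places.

q_3 = (-0.3785, -0.9193, -0.1081)

q_1 = w_1/‖w_1‖ = (4, -2, 3)/5.3852 = (0.7428, -0.3714, 0.5571).
r_{12} = q_1·w_2 = 1.4856.
u_2 = w_2 − 1.4856·q_1 = (1.8966, -0.4483, -2.8276).
‖u_2‖ = 3.4341, so q_2 = (0.5523, -0.1305, -0.8234).
r_{13} = q_1·w_3 = 2.4140; r_{23} = q_2·w_3 = 2.7413.
u_3 = w_3 − 2.4140·q_1 − 2.7413·q_2 = (-0.3070, -0.7456, -0.0877).
‖u_3‖ = 0.8111, so q_3 = (-0.3785, -0.9193, -0.1081).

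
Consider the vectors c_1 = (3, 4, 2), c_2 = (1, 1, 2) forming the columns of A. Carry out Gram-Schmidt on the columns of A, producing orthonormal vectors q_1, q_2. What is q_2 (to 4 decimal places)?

c_1 = (3, 4, 2); ‖c_1‖ = 5.3852, so q_1 = (0.5571, 0.7428, 0.3714).
q_1·c_2 = 0.5571·1 + 0.7428·1 + 0.3714·2 = 2.0426.
u_2 = c_2 − 2.0426·q_1 = (-0.1379, -0.5172, 1.2414).
‖u_2‖ = 1.3519, so q_2 = (-0.1020, -0.3826, 0.9183).

q_2 = (-0.1020, -0.3826, 0.9183)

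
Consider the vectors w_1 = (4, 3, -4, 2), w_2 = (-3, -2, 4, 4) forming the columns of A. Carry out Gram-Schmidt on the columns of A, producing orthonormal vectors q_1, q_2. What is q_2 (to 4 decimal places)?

q_2 = (-0.1258, -0.0487, 0.3085, 0.9416)

w_1 = (4, 3, -4, 2); ‖w_1‖ = 6.7082, so q_1 = (0.5963, 0.4472, -0.5963, 0.2981).
q_1·w_2 = 0.5963·(-3) + 0.4472·(-2) + (-0.5963)·4 + 0.2981·4 = -3.8759.
u_2 = w_2 + 3.8759·q_1 = (-0.6889, -0.2667, 1.6889, 5.1556).
‖u_2‖ = 5.4752, so q_2 = (-0.1258, -0.0487, 0.3085, 0.9416).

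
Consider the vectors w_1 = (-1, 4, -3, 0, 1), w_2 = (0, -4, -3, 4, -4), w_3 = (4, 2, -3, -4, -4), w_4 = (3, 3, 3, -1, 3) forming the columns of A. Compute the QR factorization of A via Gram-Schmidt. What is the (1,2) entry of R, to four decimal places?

r_{12} = -2.1170

w_1 = (-1, 4, -3, 0, 1); ‖w_1‖ = 5.1962, so q_1 = (-0.1925, 0.7698, -0.5774, 0.0000, 0.1925).
r_{12} = q_1·w_2 = -2.1170.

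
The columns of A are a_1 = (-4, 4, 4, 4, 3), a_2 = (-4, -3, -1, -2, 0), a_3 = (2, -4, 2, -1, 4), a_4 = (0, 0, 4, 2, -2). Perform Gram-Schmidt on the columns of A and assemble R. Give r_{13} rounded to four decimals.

r_{13} = -0.9363

q_1 = a_1/‖a_1‖ = (-4, 4, 4, 4, 3)/8.5440 = (-0.4682, 0.4682, 0.4682, 0.4682, 0.3511).
r_{13} = q_1·a_3 = -0.9363.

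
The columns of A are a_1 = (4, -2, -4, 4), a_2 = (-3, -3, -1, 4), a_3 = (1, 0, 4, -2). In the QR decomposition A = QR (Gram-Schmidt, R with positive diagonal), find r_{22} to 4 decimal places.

q_1 = a_1/‖a_1‖ = (4, -2, -4, 4)/7.2111 = (0.5547, -0.2774, -0.5547, 0.5547).
r_{12} = q_1·a_2 = 1.9415.
u_2 = a_2 − 1.9415·q_1 = (-4.0769, -2.4615, 0.0769, 2.9231).
r_{22} = ‖u_2‖ = 5.5884.

r_{22} = 5.5884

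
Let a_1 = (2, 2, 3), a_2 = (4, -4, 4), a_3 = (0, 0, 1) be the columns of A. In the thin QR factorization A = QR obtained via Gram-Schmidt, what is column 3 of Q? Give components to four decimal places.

a_1 = (2, 2, 3); ‖a_1‖ = 4.1231, so e_1 = (0.4851, 0.4851, 0.7276).
e_1·a_2 = 0.4851·4 + 0.4851·(-4) + 0.7276·4 = 2.9104.
u_2 = a_2 − 2.9104·e_1 = (2.5882, -5.4118, 1.8824).
‖u_2‖ = 6.2872, so e_2 = (0.4117, -0.8608, 0.2994).
e_1·a_3 = 0.4851·0 + 0.4851·0 + 0.7276·1 = 0.7276; e_2·a_3 = 0.4117·0 + (-0.8608)·0 + 0.2994·1 = 0.2994.
u_3 = a_3 − 0.7276·e_1 − 0.2994·e_2 = (-0.4762, -0.0952, 0.3810).
‖u_3‖ = 0.6172, so e_3 = (-0.7715, -0.1543, 0.6172).

e_3 = (-0.7715, -0.1543, 0.6172)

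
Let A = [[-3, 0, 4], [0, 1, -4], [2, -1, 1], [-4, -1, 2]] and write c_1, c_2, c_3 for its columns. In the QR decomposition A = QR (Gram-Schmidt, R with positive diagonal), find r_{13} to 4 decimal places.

r_{13} = -3.3425

e_1 = c_1/‖c_1‖ = (-3, 0, 2, -4)/5.3852 = (-0.5571, 0.0000, 0.3714, -0.7428).
r_{13} = e_1·c_3 = -3.3425.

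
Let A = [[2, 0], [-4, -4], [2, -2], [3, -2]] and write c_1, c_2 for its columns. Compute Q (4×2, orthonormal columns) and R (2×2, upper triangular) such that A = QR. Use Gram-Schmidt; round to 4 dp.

c_1 = (2, -4, 2, 3); ‖c_1‖ = 5.7446, so q_1 = (0.3482, -0.6963, 0.3482, 0.5222).
q_1·c_2 = 0.3482·0 + (-0.6963)·(-4) + 0.3482·(-2) + 0.5222·(-2) = 1.0445.
u_2 = c_2 − 1.0445·q_1 = (-0.3636, -3.2727, -2.3636, -2.5455).
‖u_2‖ = 4.7863, so q_2 = (-0.0760, -0.6838, -0.4938, -0.5318).

Q = [[0.3482, -0.0760], [-0.6963, -0.6838], [0.3482, -0.4938], [0.5222, -0.5318]], R = [[5.7446, 1.0445], [0.0000, 4.7863]]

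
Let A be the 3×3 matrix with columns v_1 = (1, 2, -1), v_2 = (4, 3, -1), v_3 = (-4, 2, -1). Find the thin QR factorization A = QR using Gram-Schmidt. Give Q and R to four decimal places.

Q = [[0.4082, 0.8971, -0.1690], [0.8165, -0.2760, 0.5071], [-0.4082, 0.3450, 0.8452]], R = [[2.4495, 4.4907, 0.4082], [0.0000, 2.4152, -4.4854], [0.0000, 0.0000, 0.8452]]

v_1 = (1, 2, -1); ‖v_1‖ = 2.4495, so q_1 = (0.4082, 0.8165, -0.4082).
q_1·v_2 = 0.4082·4 + 0.8165·3 + (-0.4082)·(-1) = 4.4907.
u_2 = v_2 − 4.4907·q_1 = (2.1667, -0.6667, 0.8333).
‖u_2‖ = 2.4152, so q_2 = (0.8971, -0.2760, 0.3450).
q_1·v_3 = 0.4082·(-4) + 0.8165·2 + (-0.4082)·(-1) = 0.4082; q_2·v_3 = 0.8971·(-4) + (-0.2760)·2 + 0.3450·(-1) = -4.4854.
u_3 = v_3 − 0.4082·q_1 + 4.4854·q_2 = (-0.1429, 0.4286, 0.7143).
‖u_3‖ = 0.8452, so q_3 = (-0.1690, 0.5071, 0.8452).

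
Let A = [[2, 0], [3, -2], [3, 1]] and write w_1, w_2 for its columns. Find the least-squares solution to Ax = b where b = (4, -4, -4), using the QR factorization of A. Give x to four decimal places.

w_1 = (2, 3, 3); ‖w_1‖ = 4.6904, so q_1 = (0.4264, 0.6396, 0.6396).
q_1·w_2 = 0.4264·0 + 0.6396·(-2) + 0.6396·1 = -0.6396.
u_2 = w_2 + 0.6396·q_1 = (0.2727, -1.5909, 1.4091).
‖u_2‖ = 2.1426, so q_2 = (0.1273, -0.7425, 0.6576).
Qᵀb = (-3.4112, 0.8486).
Back-substitute: x_2 = 0.8486/2.1426 = 0.3960.
x_1 = (-3.4112 + 0.6396·0.3960)/4.6904 = -0.6733.

x = (-0.6733, 0.3960)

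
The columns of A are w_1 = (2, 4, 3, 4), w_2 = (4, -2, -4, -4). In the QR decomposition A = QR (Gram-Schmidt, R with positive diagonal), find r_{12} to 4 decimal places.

w_1 = (2, 4, 3, 4); ‖w_1‖ = 6.7082, so q_1 = (0.2981, 0.5963, 0.4472, 0.5963).
r_{12} = q_1·w_2 = -4.1740.

r_{12} = -4.1740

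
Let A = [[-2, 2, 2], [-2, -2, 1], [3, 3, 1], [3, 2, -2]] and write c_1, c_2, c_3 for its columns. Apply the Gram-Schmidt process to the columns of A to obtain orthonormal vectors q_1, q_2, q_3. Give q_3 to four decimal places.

q_3 = (-0.1410, 0.3766, 0.7212, -0.5641)

c_1 = (-2, -2, 3, 3); ‖c_1‖ = 5.0990, so q_1 = (-0.3922, -0.3922, 0.5883, 0.5883).
q_1·c_2 = (-0.3922)·2 + (-0.3922)·(-2) + 0.5883·3 + 0.5883·2 = 2.9417.
u_2 = c_2 − 2.9417·q_1 = (3.1538, -0.8462, 1.2692, 0.2692).
‖u_2‖ = 3.5137, so q_2 = (0.8976, -0.2408, 0.3612, 0.0766).
q_1·c_3 = (-0.3922)·2 + (-0.3922)·1 + 0.5883·1 + 0.5883·(-2) = -1.7650; q_2·c_3 = 0.8976·2 + (-0.2408)·1 + 0.3612·1 + 0.0766·(-2) = 1.7623.
u_3 = c_3 + 1.7650·q_1 − 1.7623·q_2 = (-0.2741, 0.7321, 1.4019, -1.0966).
‖u_3‖ = 1.9439, so q_3 = (-0.1410, 0.3766, 0.7212, -0.5641).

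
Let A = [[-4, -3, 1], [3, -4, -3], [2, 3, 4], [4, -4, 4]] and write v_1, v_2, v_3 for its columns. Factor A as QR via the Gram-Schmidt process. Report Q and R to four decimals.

Q = [[-0.5963, -0.5626, 0.4183], [0.4472, -0.4822, -0.5203], [0.2981, 0.4983, 0.4816], [0.5963, -0.4501, 0.5678]], R = [[6.7082, -1.4907, 1.6398], [0.0000, 6.9121, 1.0770], [0.0000, 0.0000, 6.1767]]

v_1 = (-4, 3, 2, 4); ‖v_1‖ = 6.7082, so e_1 = (-0.5963, 0.4472, 0.2981, 0.5963).
e_1·v_2 = (-0.5963)·(-3) + 0.4472·(-4) + 0.2981·3 + 0.5963·(-4) = -1.4907.
u_2 = v_2 + 1.4907·e_1 = (-3.8889, -3.3333, 3.4444, -3.1111).
‖u_2‖ = 6.9121, so e_2 = (-0.5626, -0.4822, 0.4983, -0.4501).
e_1·v_3 = (-0.5963)·1 + 0.4472·(-3) + 0.2981·4 + 0.5963·4 = 1.6398; e_2·v_3 = (-0.5626)·1 + (-0.4822)·(-3) + 0.4983·4 + (-0.4501)·4 = 1.0770.
u_3 = v_3 − 1.6398·e_1 − 1.0770·e_2 = (2.5837, -3.2140, 2.9744, 3.5070).
‖u_3‖ = 6.1767, so e_3 = (0.4183, -0.5203, 0.4816, 0.5678).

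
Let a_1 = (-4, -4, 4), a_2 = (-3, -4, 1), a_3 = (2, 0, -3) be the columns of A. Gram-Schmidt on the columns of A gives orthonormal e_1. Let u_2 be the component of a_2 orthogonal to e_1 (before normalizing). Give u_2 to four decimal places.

u_2 = (-0.3333, -1.3333, -1.6667)

a_1 = (-4, -4, 4); ‖a_1‖ = 6.9282, so e_1 = (-0.5774, -0.5774, 0.5774).
e_1·a_2 = (-0.5774)·(-3) + (-0.5774)·(-4) + 0.5774·1 = 4.6188.
u_2 = a_2 − 4.6188·e_1 = (-0.3333, -1.3333, -1.6667).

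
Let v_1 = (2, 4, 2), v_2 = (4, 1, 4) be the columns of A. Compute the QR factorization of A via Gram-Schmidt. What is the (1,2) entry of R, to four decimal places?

v_1 = (2, 4, 2); ‖v_1‖ = 4.8990, so q_1 = (0.4082, 0.8165, 0.4082).
r_{12} = q_1·v_2 = 4.0825.

r_{12} = 4.0825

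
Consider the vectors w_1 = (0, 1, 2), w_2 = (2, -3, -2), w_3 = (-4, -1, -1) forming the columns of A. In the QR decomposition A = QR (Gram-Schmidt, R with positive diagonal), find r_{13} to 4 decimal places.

r_{13} = -1.3416

w_1 = (0, 1, 2); ‖w_1‖ = 2.2361, so e_1 = (0.0000, 0.4472, 0.8944).
r_{13} = e_1·w_3 = -1.3416.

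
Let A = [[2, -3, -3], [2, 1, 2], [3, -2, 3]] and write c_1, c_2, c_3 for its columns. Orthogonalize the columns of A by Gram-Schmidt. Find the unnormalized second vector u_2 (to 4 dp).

u_2 = (-1.8235, 2.1765, -0.2353)

q_1 = c_1/‖c_1‖ = (2, 2, 3)/4.1231 = (0.4851, 0.4851, 0.7276).
r_{12} = q_1·c_2 = -2.4254.
u_2 = c_2 + 2.4254·q_1 = (-1.8235, 2.1765, -0.2353).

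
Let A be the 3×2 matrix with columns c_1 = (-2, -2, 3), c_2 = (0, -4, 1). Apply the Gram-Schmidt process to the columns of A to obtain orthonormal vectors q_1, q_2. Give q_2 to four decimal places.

q_2 = (0.4117, -0.8608, -0.2994)

q_1 = c_1/‖c_1‖ = (-2, -2, 3)/4.1231 = (-0.4851, -0.4851, 0.7276).
r_{12} = q_1·c_2 = 2.6679.
u_2 = c_2 − 2.6679·q_1 = (1.2941, -2.7059, -0.9412).
‖u_2‖ = 3.1436, so q_2 = (0.4117, -0.8608, -0.2994).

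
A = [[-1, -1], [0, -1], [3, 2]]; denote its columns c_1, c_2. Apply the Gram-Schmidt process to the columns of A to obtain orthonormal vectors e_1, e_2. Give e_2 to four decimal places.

e_1 = c_1/‖c_1‖ = (-1, 0, 3)/3.1623 = (-0.3162, 0.0000, 0.9487).
r_{12} = e_1·c_2 = 2.2136.
u_2 = c_2 − 2.2136·e_1 = (-0.3000, -1.0000, -0.1000).
‖u_2‖ = 1.0488, so e_2 = (-0.2860, -0.9535, -0.0953).

e_2 = (-0.2860, -0.9535, -0.0953)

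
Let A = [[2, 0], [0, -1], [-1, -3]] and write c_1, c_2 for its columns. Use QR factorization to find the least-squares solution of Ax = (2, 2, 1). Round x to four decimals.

x = (1.0976, -0.8293)

q_1 = c_1/‖c_1‖ = (2, 0, -1)/2.2361 = (0.8944, 0.0000, -0.4472).
r_{12} = q_1·c_2 = 1.3416.
u_2 = c_2 − 1.3416·q_1 = (-1.2000, -1.0000, -2.4000).
‖u_2‖ = 2.8636, so q_2 = (-0.4191, -0.3492, -0.8381).
Qᵀb = (1.3416, -2.3747).
Back-substitute: x_2 = -2.3747/2.8636 = -0.8293.
x_1 = (1.3416 − 1.3416·(-0.8293))/2.2361 = 1.0976.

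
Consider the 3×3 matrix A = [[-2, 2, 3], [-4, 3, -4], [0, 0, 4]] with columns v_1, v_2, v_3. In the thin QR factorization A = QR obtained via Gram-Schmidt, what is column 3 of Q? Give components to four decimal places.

e_1 = v_1/‖v_1‖ = (-2, -4, 0)/4.4721 = (-0.4472, -0.8944, 0.0000).
r_{12} = e_1·v_2 = -3.5777.
u_2 = v_2 + 3.5777·e_1 = (0.4000, -0.2000, 0.0000).
‖u_2‖ = 0.4472, so e_2 = (0.8944, -0.4472, 0.0000).
r_{13} = e_1·v_3 = 2.2361; r_{23} = e_2·v_3 = 4.4721.
u_3 = v_3 − 2.2361·e_1 − 4.4721·e_2 = (0.0000, 0.0000, 4.0000).
‖u_3‖ = 4.0000, so e_3 = (0.0000, 0.0000, 1.0000).

e_3 = (0.0000, 0.0000, 1.0000)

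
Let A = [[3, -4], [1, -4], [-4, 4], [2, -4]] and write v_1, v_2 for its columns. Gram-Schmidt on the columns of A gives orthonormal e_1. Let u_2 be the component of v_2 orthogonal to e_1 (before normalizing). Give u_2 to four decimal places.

u_2 = (0.0000, -2.6667, -1.3333, -1.3333)

e_1 = v_1/‖v_1‖ = (3, 1, -4, 2)/5.4772 = (0.5477, 0.1826, -0.7303, 0.3651).
r_{12} = e_1·v_2 = -7.3030.
u_2 = v_2 + 7.3030·e_1 = (0.0000, -2.6667, -1.3333, -1.3333).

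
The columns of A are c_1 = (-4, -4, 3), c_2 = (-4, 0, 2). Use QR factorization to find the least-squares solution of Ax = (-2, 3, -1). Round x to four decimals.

q_1 = c_1/‖c_1‖ = (-4, -4, 3)/6.4031 = (-0.6247, -0.6247, 0.4685).
r_{12} = q_1·c_2 = 3.4358.
u_2 = c_2 − 3.4358·q_1 = (-1.8537, 2.1463, 0.3902).
‖u_2‖ = 2.8627, so q_2 = (-0.6475, 0.7498, 0.1363).
Qᵀb = (-1.0932, 3.4080).
Back-substitute: x_2 = 3.4080/2.8627 = 1.1905.
x_1 = (-1.0932 − 3.4358·1.1905)/6.4031 = -0.8095.

x = (-0.8095, 1.1905)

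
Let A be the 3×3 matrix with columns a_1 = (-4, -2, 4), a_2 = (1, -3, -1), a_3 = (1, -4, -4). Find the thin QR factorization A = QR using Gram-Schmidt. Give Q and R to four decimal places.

a_1 = (-4, -2, 4); ‖a_1‖ = 6.0000, so e_1 = (-0.6667, -0.3333, 0.6667).
e_1·a_2 = (-0.6667)·1 + (-0.3333)·(-3) + 0.6667·(-1) = -0.3333.
u_2 = a_2 + 0.3333·e_1 = (0.7778, -3.1111, -0.7778).
‖u_2‖ = 3.2998, so e_2 = (0.2357, -0.9428, -0.2357).
e_1·a_3 = (-0.6667)·1 + (-0.3333)·(-4) + 0.6667·(-4) = -2.0000; e_2·a_3 = 0.2357·1 + (-0.9428)·(-4) + (-0.2357)·(-4) = 4.9497.
u_3 = a_3 + 2.0000·e_1 − 4.9497·e_2 = (-1.5000, 0.0000, -1.5000).
‖u_3‖ = 2.1213, so e_3 = (-0.7071, 0.0000, -0.7071).

Q = [[-0.6667, 0.2357, -0.7071], [-0.3333, -0.9428, 0.0000], [0.6667, -0.2357, -0.7071]], R = [[6.0000, -0.3333, -2.0000], [0.0000, 3.2998, 4.9497], [0.0000, 0.0000, 2.1213]]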